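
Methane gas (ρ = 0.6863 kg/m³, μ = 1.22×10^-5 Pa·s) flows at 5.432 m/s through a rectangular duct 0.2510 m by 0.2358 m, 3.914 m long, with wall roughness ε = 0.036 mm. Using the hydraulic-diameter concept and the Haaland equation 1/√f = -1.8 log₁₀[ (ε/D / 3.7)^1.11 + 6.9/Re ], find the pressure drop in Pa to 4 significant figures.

ΔP ≈ 3.184 Pa

Hydraulic diameter D_h = 4A/P = 4·(0.251·0.2358)/(2·(0.251+0.2358)) = 0.2367/0.9736 = 0.2432 m.
Re = ρVD_h/μ = 0.6863·5.432·0.2432/1.22e-05 = 7.43e+04.
ε/D_h = 3.6e-05/0.2432 = 0.000148; Haaland gives 1/√f = -1.8 log₁₀[1.31e-05+9.29e-05] = 7.154, so f = 0.01954.
ΔP = f(L/D_h)(ρV²/2) = 0.01954·3.914/0.2432·10.13 = 3.184 Pa.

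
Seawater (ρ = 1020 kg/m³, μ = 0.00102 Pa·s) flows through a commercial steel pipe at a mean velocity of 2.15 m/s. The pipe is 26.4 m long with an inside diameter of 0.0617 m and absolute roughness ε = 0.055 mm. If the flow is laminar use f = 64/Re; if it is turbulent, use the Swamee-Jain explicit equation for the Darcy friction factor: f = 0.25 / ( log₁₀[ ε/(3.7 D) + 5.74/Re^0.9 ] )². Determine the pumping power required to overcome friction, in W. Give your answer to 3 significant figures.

P ≈ 139 W

Reynolds number Re = ρVD/μ = 1020 · 2.15 · 0.0617 / 0.00102 = 1.327e+05.
Re > 4000 → turbulent. Relative roughness ε/D = 5.5e-05/0.0617 = 0.000891. Swamee-Jain: f = 0.25/(log₁₀[0.000891/3.7 + 5.74/1.327e+05^0.9])² = 0.25/(log₁₀[0.000241 + 0.000141])² = 0.25/(-3.418)² = 0.0214.
Darcy-Weisbach: ΔP = f(L/D)(ρV²/2) = 0.0214·(26.4/0.0617)·(1020·2.15²/2) = 0.0214·427.9·2357 = 2.158e+04 Pa.
Q = V·A = 2.15·0.00299 = 0.006428 m³/s.
Pumping power P = QΔP = 0.006428·2.158e+04 = 138.7 W = 139 W.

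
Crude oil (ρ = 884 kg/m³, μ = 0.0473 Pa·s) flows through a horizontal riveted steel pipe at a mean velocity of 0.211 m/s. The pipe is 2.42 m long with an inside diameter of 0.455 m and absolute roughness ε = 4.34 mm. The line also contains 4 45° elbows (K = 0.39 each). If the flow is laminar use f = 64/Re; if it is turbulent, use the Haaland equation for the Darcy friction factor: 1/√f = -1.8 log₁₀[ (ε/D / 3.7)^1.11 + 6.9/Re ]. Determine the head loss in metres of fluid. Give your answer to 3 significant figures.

h_f ≈ 0.00397 m

Reynolds number Re = ρVD/μ = 884 · 0.211 · 0.455 / 0.0473 = 1794.
Re < 2300 → laminar flow, so f = 64/Re = 64/1794 = 0.03567 (the turbulent correlation is not needed).
Total minor-loss coefficient ΣK = 4·0.39 = 1.56.
ΔP = [f·L/D + ΣK]·(ρV²/2) = [0.03567·2.42/0.455 + 1.56]·(884·0.211²/2) = [0.1897 + 1.56]·19.68 = 34.43 Pa.
Head loss h_f = ΔP/(ρg) = 34.43/(884·9.81) = 0.00397 m.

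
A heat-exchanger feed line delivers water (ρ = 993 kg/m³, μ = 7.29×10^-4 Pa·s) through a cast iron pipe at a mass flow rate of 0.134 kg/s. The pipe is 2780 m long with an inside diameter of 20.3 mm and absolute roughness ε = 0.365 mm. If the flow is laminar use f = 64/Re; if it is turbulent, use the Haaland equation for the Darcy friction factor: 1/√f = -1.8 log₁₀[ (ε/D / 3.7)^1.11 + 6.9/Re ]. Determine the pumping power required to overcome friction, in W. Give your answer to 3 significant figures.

A = πD²/4 = π(0.0203)²/4 = 0.0003237 m²; mean velocity V = ṁ/(ρA) = 0.134/(993 · 0.0003237) = 0.4169 m/s.
Reynolds number Re = ρVD/μ = 993 · 0.4169 · 0.0203 / 0.000729 = 1.153e+04.
Re > 4000 → turbulent. Relative roughness ε/D = 0.000365/0.0203 = 0.018. Haaland: 1/√f = -1.8 log₁₀[(0.018/3.7)^1.11 + 6.9/1.153e+04] = -1.8 log₁₀[0.0027 + 0.000598] = 4.466, so f = 0.05014.
Darcy-Weisbach: ΔP = f(L/D)(ρV²/2) = 0.05014·(2780/0.0203)·(993·0.4169²/2) = 0.05014·1.369e+05·86.31 = 5.926e+05 Pa.
Q = ṁ/ρ = 0.134/993 = 0.0001349 m³/s.
Pumping power P = QΔP = 0.0001349·5.926e+05 = 79.97 W = 80.0 W.

P ≈ 80.0 W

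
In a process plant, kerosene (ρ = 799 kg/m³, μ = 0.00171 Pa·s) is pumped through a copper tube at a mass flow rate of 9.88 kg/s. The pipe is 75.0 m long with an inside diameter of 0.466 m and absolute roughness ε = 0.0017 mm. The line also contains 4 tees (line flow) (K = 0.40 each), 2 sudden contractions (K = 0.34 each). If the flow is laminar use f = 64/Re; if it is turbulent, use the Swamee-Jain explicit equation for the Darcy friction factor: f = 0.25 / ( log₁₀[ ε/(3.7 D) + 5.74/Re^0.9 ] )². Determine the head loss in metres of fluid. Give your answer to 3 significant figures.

A = πD²/4 = π(0.466)²/4 = 0.1706 m²; mean velocity V = ṁ/(ρA) = 9.88/(799 · 0.1706) = 0.0725 m/s.
Reynolds number Re = ρVD/μ = 799 · 0.0725 · 0.466 / 0.00171 = 1.579e+04.
Re > 4000 → turbulent. Relative roughness ε/D = 1.7e-06/0.466 = 3.65e-06. Swamee-Jain: f = 0.25/(log₁₀[3.65e-06/3.7 + 5.74/1.579e+04^0.9])² = 0.25/(log₁₀[9.86e-07 + 0.000956])² = 0.25/(-3.019)² = 0.02743.
Total minor-loss coefficient ΣK = 4·0.4 + 2·0.34 = 2.28.
ΔP = [f·L/D + ΣK]·(ρV²/2) = [0.02743·75/0.466 + 2.28]·(799·0.0725²/2) = [4.414 + 2.28]·2.1 = 14.06 Pa.
Head loss h_f = ΔP/(ρg) = 14.06/(799·9.81) = 0.00179 m.

h_f ≈ 0.00179 m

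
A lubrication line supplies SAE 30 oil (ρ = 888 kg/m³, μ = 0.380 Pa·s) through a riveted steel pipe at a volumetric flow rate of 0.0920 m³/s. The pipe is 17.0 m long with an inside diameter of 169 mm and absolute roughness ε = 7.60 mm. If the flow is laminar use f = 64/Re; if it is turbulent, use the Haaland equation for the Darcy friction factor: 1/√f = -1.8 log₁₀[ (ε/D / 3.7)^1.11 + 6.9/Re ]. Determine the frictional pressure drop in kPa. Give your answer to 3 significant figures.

Cross-sectional area A = πD²/4 = π(0.169)²/4 = 0.02243 m²; mean velocity V = Q/A = 0.092/0.02243 = 4.101 m/s.
Reynolds number Re = ρVD/μ = 888 · 4.101 · 0.169 / 0.38 = 1620.
Re < 2300 → laminar flow, so f = 64/Re = 64/1620 = 0.03951 (the turbulent correlation is not needed).
Darcy-Weisbach: ΔP = f(L/D)(ρV²/2) = 0.03951·(17/0.169)·(888·4.101²/2) = 0.03951·100.6·7468 = 2.968e+04 Pa.
ΔP = 2.968e+04 Pa = 29.7 kPa.

ΔP ≈ 29.7 kPa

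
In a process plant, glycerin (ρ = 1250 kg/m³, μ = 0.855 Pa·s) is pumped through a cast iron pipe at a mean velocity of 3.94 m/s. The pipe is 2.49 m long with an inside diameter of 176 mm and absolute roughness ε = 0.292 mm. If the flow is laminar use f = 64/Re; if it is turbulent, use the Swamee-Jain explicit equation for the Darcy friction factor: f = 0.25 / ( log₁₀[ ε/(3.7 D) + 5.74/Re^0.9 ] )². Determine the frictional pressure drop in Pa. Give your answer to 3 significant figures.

ΔP ≈ 8670 Pa

Reynolds number Re = ρVD/μ = 1250 · 3.94 · 0.176 / 0.855 = 1014.
Re < 2300 → laminar flow, so f = 64/Re = 64/1014 = 0.06313 (the turbulent correlation is not needed).
Darcy-Weisbach: ΔP = f(L/D)(ρV²/2) = 0.06313·(2.49/0.176)·(1250·3.94²/2) = 0.06313·14.15·9702 = 8665 Pa.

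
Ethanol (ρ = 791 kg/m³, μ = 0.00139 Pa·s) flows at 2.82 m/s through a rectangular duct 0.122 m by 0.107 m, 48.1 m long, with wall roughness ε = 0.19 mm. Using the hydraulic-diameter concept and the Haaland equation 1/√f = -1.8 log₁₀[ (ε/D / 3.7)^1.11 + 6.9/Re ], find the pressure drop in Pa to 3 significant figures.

ΔP ≈ 31000 Pa

Hydraulic diameter D_h = 4A/P = 4·(0.122·0.107)/(2·(0.122+0.107)) = 0.05222/0.458 = 0.114 m.
Re = ρVD_h/μ = 791·2.82·0.114/0.00139 = 1.83e+05.
ε/D_h = 0.00019/0.114 = 0.00167; Haaland gives 1/√f = -1.8 log₁₀[0.000193+3.77e-05] = 6.547, so f = 0.02333.
ΔP = f(L/D_h)(ρV²/2) = 0.02333·48.1/0.114·3145 = 3.096e+04 Pa.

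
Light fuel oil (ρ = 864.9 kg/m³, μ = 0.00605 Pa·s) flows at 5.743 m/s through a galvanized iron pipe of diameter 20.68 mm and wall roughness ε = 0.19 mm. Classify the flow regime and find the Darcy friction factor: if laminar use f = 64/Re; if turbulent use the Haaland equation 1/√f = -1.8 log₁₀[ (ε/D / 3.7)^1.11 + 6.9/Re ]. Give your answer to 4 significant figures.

Re = ρVD/μ = 864.9·5.743·0.02068/0.00605 = 1.698e+04.
Re > 4000 → turbulent. ε/D = 0.00019/0.02068 = 0.00919; Haaland: 1/√f = -1.8 log₁₀[0.00128 + 0.000406] = 4.99, so f = 0.04016.

f ≈ 0.04016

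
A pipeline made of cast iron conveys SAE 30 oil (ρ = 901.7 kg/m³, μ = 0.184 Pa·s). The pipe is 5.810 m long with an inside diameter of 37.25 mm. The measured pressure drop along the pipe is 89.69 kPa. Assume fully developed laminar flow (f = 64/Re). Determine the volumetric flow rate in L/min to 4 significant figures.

For laminar flow, f = 64/Re with Re = ρVD/μ, so Darcy-Weisbach reduces to ΔP = 32μLV/D². Solving for V: V = ΔP·D²/(32μL) = 8.969e+04·(0.03725)²/(32·0.184·5.81) = 3.638 m/s.
Check: Re = ρVD/μ = 901.7·3.638·0.03725/0.184 = 664.1 < 2300, so the laminar assumption holds.
Q = V·A = 3.638·(π/4·0.03725²) = 0.003965 m³/s = 237.9 L/min.

Q ≈ 237.9 L/min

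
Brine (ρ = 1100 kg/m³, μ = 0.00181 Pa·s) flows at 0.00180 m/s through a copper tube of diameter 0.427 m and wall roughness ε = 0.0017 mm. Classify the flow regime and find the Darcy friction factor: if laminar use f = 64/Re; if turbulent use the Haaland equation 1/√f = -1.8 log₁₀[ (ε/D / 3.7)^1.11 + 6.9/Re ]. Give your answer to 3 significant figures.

Re = ρVD/μ = 1100·0.0018·0.427/0.00181 = 467.1.
Re < 2300 → laminar, so f = 64/Re = 0.137 (roughness is irrelevant in laminar flow).

f ≈ 0.137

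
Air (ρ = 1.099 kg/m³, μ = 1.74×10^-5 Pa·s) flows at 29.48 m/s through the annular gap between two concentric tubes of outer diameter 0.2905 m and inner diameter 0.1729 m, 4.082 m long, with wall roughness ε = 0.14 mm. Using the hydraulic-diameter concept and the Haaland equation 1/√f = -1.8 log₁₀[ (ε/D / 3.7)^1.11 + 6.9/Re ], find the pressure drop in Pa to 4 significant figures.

Hydraulic diameter D_h = 4A/P = D_o - D_i = 0.2905 - 0.1729 = 0.1176 m.
Re = ρVD_h/μ = 1.099·29.48·0.1176/1.74e-05 = 2.19e+05.
ε/D_h = 0.00014/0.1176 = 0.00119; Haaland gives 1/√f = -1.8 log₁₀[0.000133+3.15e-05] = 6.812, so f = 0.02155.
ΔP = f(L/D_h)(ρV²/2) = 0.02155·4.082/0.1176·477.6 = 357.3 Pa.

ΔP ≈ 357.3 Pa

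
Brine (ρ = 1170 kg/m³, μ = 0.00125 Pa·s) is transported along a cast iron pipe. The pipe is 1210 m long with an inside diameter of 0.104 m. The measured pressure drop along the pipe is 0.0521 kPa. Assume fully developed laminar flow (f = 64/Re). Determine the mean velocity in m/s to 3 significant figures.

For laminar flow, f = 64/Re with Re = ρVD/μ, so Darcy-Weisbach reduces to ΔP = 32μLV/D². Solving for V: V = ΔP·D²/(32μL) = 52.1·(0.104)²/(32·0.00125·1210) = 0.01164 m/s.
Check: Re = ρVD/μ = 1170·0.01164·0.104/0.00125 = 1133 < 2300, so the laminar assumption holds.

V ≈ 0.0116 m/s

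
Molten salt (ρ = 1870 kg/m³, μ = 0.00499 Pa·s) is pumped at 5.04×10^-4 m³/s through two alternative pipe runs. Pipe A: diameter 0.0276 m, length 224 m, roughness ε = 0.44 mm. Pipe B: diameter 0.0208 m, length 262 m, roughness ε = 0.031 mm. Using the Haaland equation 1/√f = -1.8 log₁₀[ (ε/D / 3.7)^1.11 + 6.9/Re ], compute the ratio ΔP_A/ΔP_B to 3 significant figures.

ΔP_A/ΔP_B ≈ 0.323

Pipe A: V = Q/A = 0.000504/0.0005983 = 0.8424 m/s; Re = 8713; ε/D = 0.0159; Haaland → f = 0.04936; ΔP_A = f(L/D)(ρV²/2) = 2.658e+05 Pa.
Pipe B: V = Q/A = 0.000504/0.0003398 = 1.483 m/s; Re = 1.156e+04; ε/D = 0.00149; Haaland → f = 0.03181; ΔP_B = f(L/D)(ρV²/2) = 8.241e+05 Pa.
ΔP_A/ΔP_B = 2.658e+05/8.241e+05 = 0.323.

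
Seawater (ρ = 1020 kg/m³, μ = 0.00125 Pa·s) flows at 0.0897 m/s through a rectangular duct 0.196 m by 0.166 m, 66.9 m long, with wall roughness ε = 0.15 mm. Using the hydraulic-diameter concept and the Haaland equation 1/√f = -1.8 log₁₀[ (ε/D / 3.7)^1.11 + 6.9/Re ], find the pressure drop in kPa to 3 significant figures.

ΔP ≈ 0.0457 kPa

Hydraulic diameter D_h = 4A/P = 4·(0.196·0.166)/(2·(0.196+0.166)) = 0.1301/0.724 = 0.1798 m.
Re = ρVD_h/μ = 1020·0.0897·0.1798/0.00125 = 1.316e+04.
ε/D_h = 0.00015/0.1798 = 0.000834; Haaland gives 1/√f = -1.8 log₁₀[8.95e-05+0.000524] = 5.781, so f = 0.02992.
ΔP = f(L/D_h)(ρV²/2) = 0.02992·66.9/0.1798·4.104 = 45.69 Pa.
ΔP = 0.0457 kPa.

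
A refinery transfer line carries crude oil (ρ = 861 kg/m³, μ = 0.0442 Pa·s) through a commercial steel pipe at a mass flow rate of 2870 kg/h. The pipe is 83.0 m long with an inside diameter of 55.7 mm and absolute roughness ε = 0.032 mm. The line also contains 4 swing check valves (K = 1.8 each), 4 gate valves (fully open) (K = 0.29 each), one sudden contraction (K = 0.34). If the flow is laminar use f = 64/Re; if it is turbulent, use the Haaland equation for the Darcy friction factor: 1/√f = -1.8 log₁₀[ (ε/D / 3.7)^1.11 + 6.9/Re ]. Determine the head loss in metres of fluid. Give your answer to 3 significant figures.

h_f ≈ 1.77 m

ṁ = 2870 kg/h = 2870/3600 = 0.7972 kg/s.
A = πD²/4 = π(0.0557)²/4 = 0.002437 m²; mean velocity V = ṁ/(ρA) = 0.7972/(861 · 0.002437) = 0.38 m/s.
Reynolds number Re = ρVD/μ = 861 · 0.38 · 0.0557 / 0.0442 = 412.3.
Re < 2300 → laminar flow, so f = 64/Re = 64/412.3 = 0.1552 (the turbulent correlation is not needed).
Total minor-loss coefficient ΣK = 4·1.8 + 4·0.29 + 1·0.34 = 8.7.
ΔP = [f·L/D + ΣK]·(ρV²/2) = [0.1552·83/0.0557 + 8.7]·(861·0.38²/2) = [231.3 + 8.7]·62.16 = 1.492e+04 Pa.
Head loss h_f = ΔP/(ρg) = 1.492e+04/(861·9.81) = 1.77 m.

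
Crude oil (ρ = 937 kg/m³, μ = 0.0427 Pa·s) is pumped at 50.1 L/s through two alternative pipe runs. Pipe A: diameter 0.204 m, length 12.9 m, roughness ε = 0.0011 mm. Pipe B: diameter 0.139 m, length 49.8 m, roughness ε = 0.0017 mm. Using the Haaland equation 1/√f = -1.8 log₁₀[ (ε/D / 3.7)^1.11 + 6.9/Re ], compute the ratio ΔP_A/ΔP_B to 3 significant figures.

Pipe A: V = Q/A = 0.0501/0.03269 = 1.533 m/s; Re = 6862; ε/D = 5.39e-06; Haaland → f = 0.03435; ΔP_A = f(L/D)(ρV²/2) = 2391 Pa.
Pipe B: V = Q/A = 0.0501/0.01517 = 3.302 m/s; Re = 1.007e+04; ε/D = 1.22e-05; Haaland → f = 0.03084; ΔP_B = f(L/D)(ρV²/2) = 5.642e+04 Pa.
ΔP_A/ΔP_B = 2391/5.642e+04 = 0.0424.

ΔP_A/ΔP_B ≈ 0.0424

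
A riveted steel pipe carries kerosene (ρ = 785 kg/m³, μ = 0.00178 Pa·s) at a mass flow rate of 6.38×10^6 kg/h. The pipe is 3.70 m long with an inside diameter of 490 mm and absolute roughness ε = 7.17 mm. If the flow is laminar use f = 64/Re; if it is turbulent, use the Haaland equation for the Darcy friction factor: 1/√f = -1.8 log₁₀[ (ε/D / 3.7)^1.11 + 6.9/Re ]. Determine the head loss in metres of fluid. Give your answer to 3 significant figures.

ṁ = 6.38×10^6 kg/h = 6.38×10^6/3600 = 1772 kg/s.
A = πD²/4 = π(0.49)²/4 = 0.1886 m²; mean velocity V = ṁ/(ρA) = 1772/(785 · 0.1886) = 11.97 m/s.
Reynolds number Re = ρVD/μ = 785 · 11.97 · 0.49 / 0.00178 = 2.587e+06.
Re > 4000 → turbulent. Relative roughness ε/D = 0.00717/0.49 = 0.0146. Haaland: 1/√f = -1.8 log₁₀[(0.0146/3.7)^1.11 + 6.9/2.587e+06] = -1.8 log₁₀[0.00215 + 2.67e-06] = 4.8, so f = 0.0434.
Darcy-Weisbach: ΔP = f(L/D)(ρV²/2) = 0.0434·(3.7/0.49)·(785·11.97²/2) = 0.0434·7.551·5.626e+04 = 1.844e+04 Pa.
Head loss h_f = ΔP/(ρg) = 1.844e+04/(785·9.81) = 2.39 m.

h_f ≈ 2.39 m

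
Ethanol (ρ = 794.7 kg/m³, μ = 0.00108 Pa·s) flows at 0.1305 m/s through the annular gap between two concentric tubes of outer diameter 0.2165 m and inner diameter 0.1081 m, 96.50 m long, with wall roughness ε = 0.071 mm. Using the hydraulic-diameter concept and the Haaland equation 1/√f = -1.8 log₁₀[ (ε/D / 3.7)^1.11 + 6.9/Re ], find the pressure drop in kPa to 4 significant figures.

ΔP ≈ 0.1891 kPa

Hydraulic diameter D_h = 4A/P = D_o - D_i = 0.2165 - 0.1081 = 0.1084 m.
Re = ρVD_h/μ = 794.7·0.1305·0.1084/0.00108 = 1.041e+04.
ε/D_h = 7.1e-05/0.1084 = 0.000655; Haaland gives 1/√f = -1.8 log₁₀[6.84e-05+0.000663] = 5.645, so f = 0.03139.
ΔP = f(L/D_h)(ρV²/2) = 0.03139·96.5/0.1084·6.767 = 189.1 Pa.
ΔP = 0.1891 kPa.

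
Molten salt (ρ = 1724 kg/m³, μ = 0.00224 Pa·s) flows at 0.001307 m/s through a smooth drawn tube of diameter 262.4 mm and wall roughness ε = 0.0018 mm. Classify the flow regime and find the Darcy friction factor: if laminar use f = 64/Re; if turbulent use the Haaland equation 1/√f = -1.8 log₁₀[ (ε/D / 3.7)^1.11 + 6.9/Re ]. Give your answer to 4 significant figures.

Re = ρVD/μ = 1724·0.001307·0.2624/0.00224 = 264.
Re < 2300 → laminar, so f = 64/Re = 0.2425 (roughness is irrelevant in laminar flow).

f ≈ 0.2425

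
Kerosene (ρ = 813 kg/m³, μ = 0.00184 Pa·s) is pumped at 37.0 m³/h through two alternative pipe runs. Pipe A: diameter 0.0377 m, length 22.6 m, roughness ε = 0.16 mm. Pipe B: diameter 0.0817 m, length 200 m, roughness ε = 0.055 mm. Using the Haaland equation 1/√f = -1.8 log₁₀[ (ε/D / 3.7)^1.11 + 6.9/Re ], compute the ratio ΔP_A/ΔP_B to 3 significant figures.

ΔP_A/ΔP_B ≈ 7.38

Pipe A: V = Q/A = 0.01028/0.001116 = 9.207 m/s; Re = 1.534e+05; ε/D = 0.00424; Haaland → f = 0.02959; ΔP_A = f(L/D)(ρV²/2) = 6.114e+05 Pa.
Pipe B: V = Q/A = 0.01028/0.005242 = 1.96 m/s; Re = 7.077e+04; ε/D = 0.000673; Haaland → f = 0.02166; ΔP_B = f(L/D)(ρV²/2) = 8.286e+04 Pa.
ΔP_A/ΔP_B = 6.114e+05/8.286e+04 = 7.38.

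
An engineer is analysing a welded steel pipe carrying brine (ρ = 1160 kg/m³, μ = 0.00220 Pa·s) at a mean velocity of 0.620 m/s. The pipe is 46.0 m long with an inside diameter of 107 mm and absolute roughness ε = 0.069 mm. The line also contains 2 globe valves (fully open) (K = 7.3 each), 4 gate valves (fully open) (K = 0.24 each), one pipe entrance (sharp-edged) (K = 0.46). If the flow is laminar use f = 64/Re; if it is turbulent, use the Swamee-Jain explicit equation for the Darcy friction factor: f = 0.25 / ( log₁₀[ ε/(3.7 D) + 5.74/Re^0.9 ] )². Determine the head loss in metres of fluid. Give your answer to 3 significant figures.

Reynolds number Re = ρVD/μ = 1160 · 0.62 · 0.107 / 0.0022 = 3.498e+04.
Re > 4000 → turbulent. Relative roughness ε/D = 6.9e-05/0.107 = 0.000645. Swamee-Jain: f = 0.25/(log₁₀[0.000645/3.7 + 5.74/3.498e+04^0.9])² = 0.25/(log₁₀[0.000174 + 0.000467])² = 0.25/(-3.193)² = 0.02452.
Total minor-loss coefficient ΣK = 2·7.3 + 4·0.24 + 1·0.46 = 16.
ΔP = [f·L/D + ΣK]·(ρV²/2) = [0.02452·46/0.107 + 16]·(1160·0.62²/2) = [10.54 + 16]·223 = 5922 Pa.
Head loss h_f = ΔP/(ρg) = 5922/(1160·9.81) = 0.520 m.

h_f ≈ 0.520 m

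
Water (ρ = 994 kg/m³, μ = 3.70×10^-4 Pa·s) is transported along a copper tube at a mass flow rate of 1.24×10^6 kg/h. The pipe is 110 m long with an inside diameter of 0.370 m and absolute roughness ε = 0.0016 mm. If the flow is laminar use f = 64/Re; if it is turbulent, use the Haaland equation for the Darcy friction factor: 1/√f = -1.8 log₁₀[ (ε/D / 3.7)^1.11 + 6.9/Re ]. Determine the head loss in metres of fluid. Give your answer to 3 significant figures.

ṁ = 1.24×10^6 kg/h = 1.24×10^6/3600 = 344.4 kg/s.
A = πD²/4 = π(0.37)²/4 = 0.1075 m²; mean velocity V = ṁ/(ρA) = 344.4/(994 · 0.1075) = 3.223 m/s.
Reynolds number Re = ρVD/μ = 994 · 3.223 · 0.37 / 0.00037 = 3.204e+06.
Re > 4000 → turbulent. Relative roughness ε/D = 1.6e-06/0.37 = 4.32e-06. Haaland: 1/√f = -1.8 log₁₀[(4.32e-06/3.7)^1.11 + 6.9/3.204e+06] = -1.8 log₁₀[2.6e-07 + 2.15e-06] = 10.11, so f = 0.009782.
Darcy-Weisbach: ΔP = f(L/D)(ρV²/2) = 0.009782·(110/0.37)·(994·3.223²/2) = 0.009782·297.3·5162 = 1.501e+04 Pa.
Head loss h_f = ΔP/(ρg) = 1.501e+04/(994·9.81) = 1.54 m.

h_f ≈ 1.54 m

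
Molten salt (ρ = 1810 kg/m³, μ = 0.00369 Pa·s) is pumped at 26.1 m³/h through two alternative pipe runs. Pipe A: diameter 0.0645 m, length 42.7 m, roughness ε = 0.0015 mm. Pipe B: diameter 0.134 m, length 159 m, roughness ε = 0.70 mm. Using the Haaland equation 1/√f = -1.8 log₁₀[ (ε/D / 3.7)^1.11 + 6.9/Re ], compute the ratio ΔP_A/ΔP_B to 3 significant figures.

ΔP_A/ΔP_B ≈ 6.04

Pipe A: V = Q/A = 0.00725/0.003267 = 2.219 m/s; Re = 7.02e+04; ε/D = 2.33e-05; Haaland → f = 0.01929; ΔP_A = f(L/D)(ρV²/2) = 5.69e+04 Pa.
Pipe B: V = Q/A = 0.00725/0.0141 = 0.5141 m/s; Re = 3.379e+04; ε/D = 0.00522; Haaland → f = 0.03317; ΔP_B = f(L/D)(ρV²/2) = 9413 Pa.
ΔP_A/ΔP_B = 5.69e+04/9413 = 6.04.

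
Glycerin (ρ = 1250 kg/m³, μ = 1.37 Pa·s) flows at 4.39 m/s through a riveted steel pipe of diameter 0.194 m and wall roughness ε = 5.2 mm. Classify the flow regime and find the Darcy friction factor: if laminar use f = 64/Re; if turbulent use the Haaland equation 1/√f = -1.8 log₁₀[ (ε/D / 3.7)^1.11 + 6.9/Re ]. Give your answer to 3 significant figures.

Re = ρVD/μ = 1250·4.39·0.194/1.37 = 777.1.
Re < 2300 → laminar, so f = 64/Re = 0.08236 (roughness is irrelevant in laminar flow).

f ≈ 0.0824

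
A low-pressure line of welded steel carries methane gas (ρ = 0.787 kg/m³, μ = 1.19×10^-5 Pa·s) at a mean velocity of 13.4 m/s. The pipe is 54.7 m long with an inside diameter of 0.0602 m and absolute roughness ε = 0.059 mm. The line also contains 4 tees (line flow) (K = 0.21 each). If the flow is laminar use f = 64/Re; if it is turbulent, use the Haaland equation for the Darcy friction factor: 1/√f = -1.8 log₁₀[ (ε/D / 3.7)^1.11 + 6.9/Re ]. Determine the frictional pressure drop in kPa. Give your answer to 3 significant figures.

Reynolds number Re = ρVD/μ = 0.787 · 13.4 · 0.0602 / 1.19e-05 = 5.335e+04.
Re > 4000 → turbulent. Relative roughness ε/D = 5.9e-05/0.0602 = 0.00098. Haaland: 1/√f = -1.8 log₁₀[(0.00098/3.7)^1.11 + 6.9/5.335e+04] = -1.8 log₁₀[0.000107 + 0.000129] = 6.527, so f = 0.02347.
Total minor-loss coefficient ΣK = 4·0.21 = 0.84.
ΔP = [f·L/D + ΣK]·(ρV²/2) = [0.02347·54.7/0.0602 + 0.84]·(0.787·13.4²/2) = [21.33 + 0.84]·70.66 = 1566 Pa.
ΔP = 1566 Pa = 1.57 kPa.

ΔP ≈ 1.57 kPa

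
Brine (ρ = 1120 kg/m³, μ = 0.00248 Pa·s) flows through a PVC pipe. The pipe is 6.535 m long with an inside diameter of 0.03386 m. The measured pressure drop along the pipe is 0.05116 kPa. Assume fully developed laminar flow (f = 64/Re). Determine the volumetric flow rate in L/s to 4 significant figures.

Q ≈ 0.1018 L/s

For laminar flow, f = 64/Re with Re = ρVD/μ, so Darcy-Weisbach reduces to ΔP = 32μLV/D². Solving for V: V = ΔP·D²/(32μL) = 51.16·(0.03386)²/(32·0.00248·6.535) = 0.1131 m/s.
Check: Re = ρVD/μ = 1120·0.1131·0.03386/0.00248 = 1729 < 2300, so the laminar assumption holds.
Q = V·A = 0.1131·(π/4·0.03386²) = 0.0001018 m³/s = 0.1018 L/s.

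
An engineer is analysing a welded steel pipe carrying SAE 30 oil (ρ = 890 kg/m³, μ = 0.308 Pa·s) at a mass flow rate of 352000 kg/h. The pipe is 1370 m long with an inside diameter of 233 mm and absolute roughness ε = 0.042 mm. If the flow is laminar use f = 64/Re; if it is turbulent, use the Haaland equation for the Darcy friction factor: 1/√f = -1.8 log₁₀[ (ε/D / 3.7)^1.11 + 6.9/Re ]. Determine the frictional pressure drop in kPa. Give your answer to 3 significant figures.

ṁ = 352000 kg/h = 352000/3600 = 97.78 kg/s.
A = πD²/4 = π(0.233)²/4 = 0.04264 m²; mean velocity V = ṁ/(ρA) = 97.78/(890 · 0.04264) = 2.577 m/s.
Reynolds number Re = ρVD/μ = 890 · 2.577 · 0.233 / 0.308 = 1735.
Re < 2300 → laminar flow, so f = 64/Re = 64/1735 = 0.03689 (the turbulent correlation is not needed).
Darcy-Weisbach: ΔP = f(L/D)(ρV²/2) = 0.03689·(1370/0.233)·(890·2.577²/2) = 0.03689·5880·2954 = 6.409e+05 Pa.
ΔP = 6.409e+05 Pa = 641 kPa.

ΔP ≈ 641 kPa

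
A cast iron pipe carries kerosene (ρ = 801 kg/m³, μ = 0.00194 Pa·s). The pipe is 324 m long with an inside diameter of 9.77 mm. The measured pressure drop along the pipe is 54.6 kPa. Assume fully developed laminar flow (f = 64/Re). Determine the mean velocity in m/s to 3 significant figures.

For laminar flow, f = 64/Re with Re = ρVD/μ, so Darcy-Weisbach reduces to ΔP = 32μLV/D². Solving for V: V = ΔP·D²/(32μL) = 5.46e+04·(0.00977)²/(32·0.00194·324) = 0.2591 m/s.
Check: Re = ρVD/μ = 801·0.2591·0.00977/0.00194 = 1045 < 2300, so the laminar assumption holds.

V ≈ 0.259 m/s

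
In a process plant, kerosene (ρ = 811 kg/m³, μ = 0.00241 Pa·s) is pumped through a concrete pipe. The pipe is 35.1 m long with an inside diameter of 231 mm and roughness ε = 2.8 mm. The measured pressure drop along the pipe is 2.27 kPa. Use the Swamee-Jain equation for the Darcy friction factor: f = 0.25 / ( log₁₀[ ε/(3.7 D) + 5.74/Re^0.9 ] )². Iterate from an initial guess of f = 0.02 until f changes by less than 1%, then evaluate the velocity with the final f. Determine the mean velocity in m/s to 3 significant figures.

V ≈ 0.942 m/s

Rearranging Darcy-Weisbach: V = √(2·ΔP·D/(f·L·ρ)). With ε/D = 0.0028/0.231 = 0.0121, iterate starting from f = 0.02:
  f = 0.02 → V = √(2·2270·0.231/(0.02·35.1·811)) = 1.357 m/s; Re = ρVD/μ = 1.055e+05; f → 0.04123
  f = 0.04123 → V = 0.9452 m/s; Re = 7.348e+04; f → 0.04151
Converged (Δf/f < 1%). With the final f = 0.04151: V = √(2·2270·0.231/(0.04151·35.1·811)) = 0.9421 m/s.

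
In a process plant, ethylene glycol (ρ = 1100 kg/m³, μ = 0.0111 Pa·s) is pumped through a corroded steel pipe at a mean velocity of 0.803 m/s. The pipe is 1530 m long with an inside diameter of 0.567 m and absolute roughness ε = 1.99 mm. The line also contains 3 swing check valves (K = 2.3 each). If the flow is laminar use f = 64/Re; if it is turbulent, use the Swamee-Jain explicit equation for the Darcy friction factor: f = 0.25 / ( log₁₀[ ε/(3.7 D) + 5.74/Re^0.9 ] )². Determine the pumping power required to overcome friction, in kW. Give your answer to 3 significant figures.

Reynolds number Re = ρVD/μ = 1100 · 0.803 · 0.567 / 0.0111 = 4.512e+04.
Re > 4000 → turbulent. Relative roughness ε/D = 0.00199/0.567 = 0.00351. Swamee-Jain: f = 0.25/(log₁₀[0.00351/3.7 + 5.74/4.512e+04^0.9])² = 0.25/(log₁₀[0.000949 + 0.000372])² = 0.25/(-2.879)² = 0.03015.
Total minor-loss coefficient ΣK = 3·2.3 = 6.9.
ΔP = [f·L/D + ΣK]·(ρV²/2) = [0.03015·1530/0.567 + 6.9]·(1100·0.803²/2) = [81.37 + 6.9]·354.6 = 3.13e+04 Pa.
Q = V·A = 0.803·0.2525 = 0.2028 m³/s.
Pumping power P = QΔP = 0.2028·3.13e+04 = 6347 W = 6.35 kW.

P ≈ 6.35 kW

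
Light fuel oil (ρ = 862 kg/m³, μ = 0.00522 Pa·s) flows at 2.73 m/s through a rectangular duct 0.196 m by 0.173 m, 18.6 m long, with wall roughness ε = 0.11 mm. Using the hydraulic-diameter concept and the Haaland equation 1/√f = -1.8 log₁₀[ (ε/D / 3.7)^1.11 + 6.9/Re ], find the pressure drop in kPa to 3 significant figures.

ΔP ≈ 6.81 kPa

Hydraulic diameter D_h = 4A/P = 4·(0.196·0.173)/(2·(0.196+0.173)) = 0.1356/0.738 = 0.1838 m.
Re = ρVD_h/μ = 862·2.73·0.1838/0.00522 = 8.285e+04.
ε/D_h = 0.00011/0.1838 = 0.000599; Haaland gives 1/√f = -1.8 log₁₀[6.19e-05+8.33e-05] = 6.908, so f = 0.02095.
ΔP = f(L/D_h)(ρV²/2) = 0.02095·18.6/0.1838·3212 = 6812 Pa.
ΔP = 6.81 kPa.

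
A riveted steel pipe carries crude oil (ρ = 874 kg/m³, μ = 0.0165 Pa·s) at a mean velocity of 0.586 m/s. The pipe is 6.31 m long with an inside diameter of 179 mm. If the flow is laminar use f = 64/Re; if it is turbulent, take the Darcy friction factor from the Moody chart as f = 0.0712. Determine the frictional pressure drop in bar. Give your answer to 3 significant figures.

Reynolds number Re = ρVD/μ = 874 · 0.586 · 0.179 / 0.0165 = 5556.
Re > 4000 → turbulent; use the Moody-chart value f = 0.0712.
Darcy-Weisbach: ΔP = f(L/D)(ρV²/2) = 0.0712·(6.31/0.179)·(874·0.586²/2) = 0.0712·35.25·150.1 = 376.6 Pa.
ΔP = 376.6 Pa = 0.00377 bar.

ΔP ≈ 0.00377 bar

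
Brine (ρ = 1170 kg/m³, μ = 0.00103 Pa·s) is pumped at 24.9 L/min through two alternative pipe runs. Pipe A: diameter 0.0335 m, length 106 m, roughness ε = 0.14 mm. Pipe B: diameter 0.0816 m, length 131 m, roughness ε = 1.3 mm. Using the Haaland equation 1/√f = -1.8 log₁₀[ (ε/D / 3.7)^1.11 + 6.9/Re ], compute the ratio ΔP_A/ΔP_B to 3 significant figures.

Pipe A: V = Q/A = 0.000415/0.0008814 = 0.4708 m/s; Re = 1.792e+04; ε/D = 0.00418; Haaland → f = 0.03349; ΔP_A = f(L/D)(ρV²/2) = 1.374e+04 Pa.
Pipe B: V = Q/A = 0.000415/0.00523 = 0.07936 m/s; Re = 7356; ε/D = 0.0159; Haaland → f = 0.05014; ΔP_B = f(L/D)(ρV²/2) = 296.5 Pa.
ΔP_A/ΔP_B = 1.374e+04/296.5 = 46.3.

ΔP_A/ΔP_B ≈ 46.3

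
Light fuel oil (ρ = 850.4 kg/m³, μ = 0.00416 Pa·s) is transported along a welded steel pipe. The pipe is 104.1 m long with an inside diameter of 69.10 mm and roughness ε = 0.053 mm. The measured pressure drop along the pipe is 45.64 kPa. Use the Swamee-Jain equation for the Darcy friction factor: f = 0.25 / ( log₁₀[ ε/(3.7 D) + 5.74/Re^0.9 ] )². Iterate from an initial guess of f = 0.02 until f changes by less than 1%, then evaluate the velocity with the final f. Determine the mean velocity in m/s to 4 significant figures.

Rearranging Darcy-Weisbach: V = √(2·ΔP·D/(f·L·ρ)). With ε/D = 5.3e-05/0.0691 = 0.000767, iterate starting from f = 0.02:
  f = 0.02 → V = √(2·4.564e+04·0.0691/(0.02·104.1·850.4)) = 1.887 m/s; Re = ρVD/μ = 2.666e+04; f → 0.0261
  f = 0.0261 → V = 1.652 m/s; Re = 2.334e+04; f → 0.02678
  f = 0.02678 → V = 1.631 m/s; Re = 2.304e+04; f → 0.02684
Converged (Δf/f < 1%). With the final f = 0.02684: V = √(2·4.564e+04·0.0691/(0.02684·104.1·850.4)) = 1.629 m/s.

V ≈ 1.629 m/s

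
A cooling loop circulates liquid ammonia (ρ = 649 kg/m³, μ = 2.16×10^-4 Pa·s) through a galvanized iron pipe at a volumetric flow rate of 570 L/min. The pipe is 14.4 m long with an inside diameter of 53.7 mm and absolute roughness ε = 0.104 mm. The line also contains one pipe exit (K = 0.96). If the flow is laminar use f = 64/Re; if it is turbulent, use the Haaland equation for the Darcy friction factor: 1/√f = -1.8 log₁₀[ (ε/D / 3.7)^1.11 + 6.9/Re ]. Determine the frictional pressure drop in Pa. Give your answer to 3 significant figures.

Q = 570 L/min = 570/60000 = 0.0095 m³/s.
Cross-sectional area A = πD²/4 = π(0.0537)²/4 = 0.002265 m²; mean velocity V = Q/A = 0.0095/0.002265 = 4.195 m/s.
Reynolds number Re = ρVD/μ = 649 · 4.195 · 0.0537 / 0.000216 = 6.768e+05.
Re > 4000 → turbulent. Relative roughness ε/D = 0.000104/0.0537 = 0.00194. Haaland: 1/√f = -1.8 log₁₀[(0.00194/3.7)^1.11 + 6.9/6.768e+05] = -1.8 log₁₀[0.000228 + 1.02e-05] = 6.522, so f = 0.02351.
Total minor-loss coefficient ΣK = 1·0.96 = 0.96.
ΔP = [f·L/D + ΣK]·(ρV²/2) = [0.02351·14.4/0.0537 + 0.96]·(649·4.195²/2) = [6.305 + 0.96]·5709 = 4.148e+04 Pa.

ΔP ≈ 41500 Pa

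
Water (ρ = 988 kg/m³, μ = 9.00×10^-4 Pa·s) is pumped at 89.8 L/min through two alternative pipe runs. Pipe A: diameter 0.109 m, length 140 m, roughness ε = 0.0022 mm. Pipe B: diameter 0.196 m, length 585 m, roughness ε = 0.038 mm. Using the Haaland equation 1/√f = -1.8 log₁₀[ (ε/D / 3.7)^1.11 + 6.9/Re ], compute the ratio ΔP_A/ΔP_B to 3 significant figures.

Pipe A: V = Q/A = 0.001497/0.009331 = 0.1604 m/s; Re = 1.919e+04; ε/D = 2.02e-05; Haaland → f = 0.02604; ΔP_A = f(L/D)(ρV²/2) = 425.1 Pa.
Pipe B: V = Q/A = 0.001497/0.03017 = 0.0496 m/s; Re = 1.067e+04; ε/D = 0.000194; Haaland → f = 0.03057; ΔP_B = f(L/D)(ρV²/2) = 110.9 Pa.
ΔP_A/ΔP_B = 425.1/110.9 = 3.83.

ΔP_A/ΔP_B ≈ 3.83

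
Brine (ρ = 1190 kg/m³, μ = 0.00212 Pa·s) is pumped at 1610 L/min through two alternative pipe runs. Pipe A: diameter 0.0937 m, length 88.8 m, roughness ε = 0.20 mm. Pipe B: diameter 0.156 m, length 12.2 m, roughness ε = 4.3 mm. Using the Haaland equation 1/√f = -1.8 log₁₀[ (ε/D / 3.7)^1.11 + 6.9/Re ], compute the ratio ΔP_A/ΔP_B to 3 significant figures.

Pipe A: V = Q/A = 0.02683/0.006896 = 3.891 m/s; Re = 2.047e+05; ε/D = 0.00213; Haaland → f = 0.02461; ΔP_A = f(L/D)(ρV²/2) = 2.102e+05 Pa.
Pipe B: V = Q/A = 0.02683/0.01911 = 1.404 m/s; Re = 1.229e+05; ε/D = 0.0276; Haaland → f = 0.05559; ΔP_B = f(L/D)(ρV²/2) = 5098 Pa.
ΔP_A/ΔP_B = 2.102e+05/5098 = 41.2.

ΔP_A/ΔP_B ≈ 41.2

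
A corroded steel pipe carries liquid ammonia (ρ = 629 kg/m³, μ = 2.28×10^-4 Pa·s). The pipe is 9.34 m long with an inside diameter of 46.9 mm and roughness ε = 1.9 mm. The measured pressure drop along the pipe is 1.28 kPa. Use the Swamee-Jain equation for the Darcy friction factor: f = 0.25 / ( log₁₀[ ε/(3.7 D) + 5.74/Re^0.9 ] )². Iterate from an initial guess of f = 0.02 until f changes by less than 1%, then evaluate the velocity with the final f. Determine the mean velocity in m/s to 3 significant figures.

Rearranging Darcy-Weisbach: V = √(2·ΔP·D/(f·L·ρ)). With ε/D = 0.0019/0.0469 = 0.0405, iterate starting from f = 0.02:
  f = 0.02 → V = √(2·1280·0.0469/(0.02·9.34·629)) = 1.011 m/s; Re = ρVD/μ = 1.308e+05; f → 0.06541
  f = 0.06541 → V = 0.559 m/s; Re = 7.232e+04; f → 0.06567
Converged (Δf/f < 1%). With the final f = 0.06567: V = √(2·1280·0.0469/(0.06567·9.34·629)) = 0.5578 m/s.

V ≈ 0.558 m/s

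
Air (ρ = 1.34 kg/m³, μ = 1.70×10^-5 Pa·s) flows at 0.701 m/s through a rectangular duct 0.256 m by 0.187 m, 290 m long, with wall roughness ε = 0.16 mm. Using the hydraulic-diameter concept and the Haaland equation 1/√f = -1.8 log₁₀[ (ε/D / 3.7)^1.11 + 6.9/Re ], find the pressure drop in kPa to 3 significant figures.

Hydraulic diameter D_h = 4A/P = 4·(0.256·0.187)/(2·(0.256+0.187)) = 0.1915/0.886 = 0.2161 m.
Re = ρVD_h/μ = 1.34·0.701·0.2161/1.7e-05 = 1.194e+04.
ε/D_h = 0.00016/0.2161 = 0.00074; Haaland gives 1/√f = -1.8 log₁₀[7.84e-05+0.000578] = 5.729, so f = 0.03046.
ΔP = f(L/D_h)(ρV²/2) = 0.03046·290/0.2161·0.3292 = 13.46 Pa.
ΔP = 0.0135 kPa.

ΔP ≈ 0.0135 kPa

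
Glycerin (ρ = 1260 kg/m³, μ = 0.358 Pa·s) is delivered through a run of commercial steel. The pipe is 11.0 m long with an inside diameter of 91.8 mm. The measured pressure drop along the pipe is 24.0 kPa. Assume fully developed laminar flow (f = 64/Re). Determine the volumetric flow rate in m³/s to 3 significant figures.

For laminar flow, f = 64/Re with Re = ρVD/μ, so Darcy-Weisbach reduces to ΔP = 32μLV/D². Solving for V: V = ΔP·D²/(32μL) = 2.4e+04·(0.0918)²/(32·0.358·11) = 1.605 m/s.
Check: Re = ρVD/μ = 1260·1.605·0.0918/0.358 = 518.6 < 2300, so the laminar assumption holds.
Q = V·A = 1.605·(π/4·0.0918²) = 0.01062 m³/s = 0.0106 m³/s.

Q ≈ 0.0106 m³/s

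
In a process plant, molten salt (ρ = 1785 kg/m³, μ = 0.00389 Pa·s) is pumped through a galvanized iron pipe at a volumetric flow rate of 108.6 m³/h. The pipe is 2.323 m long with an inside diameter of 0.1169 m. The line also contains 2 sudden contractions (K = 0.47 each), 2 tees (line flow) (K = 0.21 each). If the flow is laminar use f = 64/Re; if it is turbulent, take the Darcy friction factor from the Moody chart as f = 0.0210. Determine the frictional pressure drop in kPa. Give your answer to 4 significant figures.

ΔP ≈ 12.53 kPa

Q = 108.6 m³/h = 108.6/3600 = 0.03017 m³/s.
Cross-sectional area A = πD²/4 = π(0.1169)²/4 = 0.01073 m²; mean velocity V = Q/A = 0.03017/0.01073 = 2.811 m/s.
Reynolds number Re = ρVD/μ = 1785 · 2.811 · 0.1169 / 0.00389 = 1.508e+05.
Re > 4000 → turbulent; use the Moody-chart value f = 0.0210.
Total minor-loss coefficient ΣK = 2·0.47 + 2·0.21 = 1.36.
ΔP = [f·L/D + ΣK]·(ρV²/2) = [0.021·2.323/0.1169 + 1.36]·(1785·2.811²/2) = [0.4173 + 1.36]·7051 = 1.253e+04 Pa.
ΔP = 1.253e+04 Pa = 12.53 kPa.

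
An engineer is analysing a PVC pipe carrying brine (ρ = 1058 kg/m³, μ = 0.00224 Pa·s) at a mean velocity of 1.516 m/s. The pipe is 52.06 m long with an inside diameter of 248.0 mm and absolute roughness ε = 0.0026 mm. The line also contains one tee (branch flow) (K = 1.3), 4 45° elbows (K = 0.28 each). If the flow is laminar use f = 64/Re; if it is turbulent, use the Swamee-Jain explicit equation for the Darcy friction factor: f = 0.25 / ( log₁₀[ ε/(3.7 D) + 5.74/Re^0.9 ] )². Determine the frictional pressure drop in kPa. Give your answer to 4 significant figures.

Reynolds number Re = ρVD/μ = 1058 · 1.516 · 0.248 / 0.00224 = 1.776e+05.
Re > 4000 → turbulent. Relative roughness ε/D = 2.6e-06/0.248 = 1.05e-05. Swamee-Jain: f = 0.25/(log₁₀[1.05e-05/3.7 + 5.74/1.776e+05^0.9])² = 0.25/(log₁₀[2.83e-06 + 0.000108])² = 0.25/(-3.954)² = 0.01599.
Total minor-loss coefficient ΣK = 1·1.3 + 4·0.28 = 2.42.
ΔP = [f·L/D + ΣK]·(ρV²/2) = [0.01599·52.06/0.248 + 2.42]·(1058·1.516²/2) = [3.356 + 2.42]·1216 = 7023 Pa.
ΔP = 7023 Pa = 7.023 kPa.

ΔP ≈ 7.023 kPa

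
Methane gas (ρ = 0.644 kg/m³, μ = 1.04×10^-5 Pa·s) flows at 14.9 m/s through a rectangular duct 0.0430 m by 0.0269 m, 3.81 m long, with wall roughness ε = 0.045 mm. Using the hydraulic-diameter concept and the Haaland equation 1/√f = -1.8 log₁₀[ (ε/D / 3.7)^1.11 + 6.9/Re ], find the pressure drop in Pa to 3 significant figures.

ΔP ≈ 217 Pa

Hydraulic diameter D_h = 4A/P = 4·(0.043·0.0269)/(2·(0.043+0.0269)) = 0.004627/0.1398 = 0.0331 m.
Re = ρVD_h/μ = 0.644·14.9·0.0331/1.04e-05 = 3.054e+04.
ε/D_h = 4.5e-05/0.0331 = 0.00136; Haaland gives 1/√f = -1.8 log₁₀[0.000154+0.000226] = 6.157, so f = 0.02638.
ΔP = f(L/D_h)(ρV²/2) = 0.02638·3.81/0.0331·71.49 = 217.1 Pa.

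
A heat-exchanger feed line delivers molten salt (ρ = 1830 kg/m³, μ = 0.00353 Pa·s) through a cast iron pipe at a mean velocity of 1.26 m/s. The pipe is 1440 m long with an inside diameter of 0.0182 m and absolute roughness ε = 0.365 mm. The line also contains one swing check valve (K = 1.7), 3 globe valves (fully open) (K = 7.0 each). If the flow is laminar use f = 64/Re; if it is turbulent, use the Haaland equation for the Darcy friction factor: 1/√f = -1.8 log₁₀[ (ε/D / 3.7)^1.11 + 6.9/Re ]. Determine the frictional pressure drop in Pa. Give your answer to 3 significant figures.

Reynolds number Re = ρVD/μ = 1830 · 1.26 · 0.0182 / 0.00353 = 1.189e+04.
Re > 4000 → turbulent. Relative roughness ε/D = 0.000365/0.0182 = 0.0201. Haaland: 1/√f = -1.8 log₁₀[(0.0201/3.7)^1.11 + 6.9/1.189e+04] = -1.8 log₁₀[0.00305 + 0.00058] = 4.391, so f = 0.05186.
Total minor-loss coefficient ΣK = 1·1.7 + 3·7 = 22.7.
ΔP = [f·L/D + ΣK]·(ρV²/2) = [0.05186·1440/0.0182 + 22.7]·(1830·1.26²/2) = [4103 + 22.7]·1453 = 5.993e+06 Pa.

ΔP ≈ 5.99×10^6 Pa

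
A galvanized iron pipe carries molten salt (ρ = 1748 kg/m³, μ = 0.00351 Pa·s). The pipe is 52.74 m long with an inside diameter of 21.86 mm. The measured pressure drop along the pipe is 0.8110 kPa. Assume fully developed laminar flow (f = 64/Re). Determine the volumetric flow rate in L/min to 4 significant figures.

Q ≈ 1.473 L/min

For laminar flow, f = 64/Re with Re = ρVD/μ, so Darcy-Weisbach reduces to ΔP = 32μLV/D². Solving for V: V = ΔP·D²/(32μL) = 811·(0.02186)²/(32·0.00351·52.74) = 0.06542 m/s.
Check: Re = ρVD/μ = 1748·0.06542·0.02186/0.00351 = 712.2 < 2300, so the laminar assumption holds.
Q = V·A = 0.06542·(π/4·0.02186²) = 2.455e-05 m³/s = 1.473 L/min.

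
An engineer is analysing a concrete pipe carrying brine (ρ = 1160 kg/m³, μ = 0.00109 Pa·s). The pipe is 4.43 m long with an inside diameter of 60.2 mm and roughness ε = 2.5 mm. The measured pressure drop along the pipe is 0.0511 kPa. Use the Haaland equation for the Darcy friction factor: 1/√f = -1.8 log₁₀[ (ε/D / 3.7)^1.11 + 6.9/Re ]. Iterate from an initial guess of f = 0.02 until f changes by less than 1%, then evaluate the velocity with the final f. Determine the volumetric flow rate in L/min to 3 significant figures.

Q ≈ 22.5 L/min

Rearranging Darcy-Weisbach: V = √(2·ΔP·D/(f·L·ρ)). With ε/D = 0.0025/0.0602 = 0.0415, iterate starting from f = 0.02:
  f = 0.02 → V = √(2·51.1·0.0602/(0.02·4.43·1160)) = 0.2447 m/s; Re = ρVD/μ = 1.567e+04; f → 0.06757
  f = 0.06757 → V = 0.1331 m/s; Re = 8528; f → 0.06894
  f = 0.06894 → V = 0.1318 m/s; Re = 8443; f → 0.06897
Converged (Δf/f < 1%). With the final f = 0.06897: V = √(2·51.1·0.0602/(0.06897·4.43·1160)) = 0.1318 m/s.
Q = V·A = 0.1318·(π/4·0.0602²) = 0.000375 m³/s = 22.5 L/min.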